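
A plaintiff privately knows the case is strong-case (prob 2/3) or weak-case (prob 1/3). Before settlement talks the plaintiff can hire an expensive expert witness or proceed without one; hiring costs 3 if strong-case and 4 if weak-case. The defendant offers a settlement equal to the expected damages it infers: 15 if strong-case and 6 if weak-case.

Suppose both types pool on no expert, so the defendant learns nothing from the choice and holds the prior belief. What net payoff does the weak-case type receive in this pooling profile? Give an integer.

12

Pooled settlement = 2/3·15 + 1/3·6 = 12.
weak-case pays no cost for no expert, so net payoff = 12.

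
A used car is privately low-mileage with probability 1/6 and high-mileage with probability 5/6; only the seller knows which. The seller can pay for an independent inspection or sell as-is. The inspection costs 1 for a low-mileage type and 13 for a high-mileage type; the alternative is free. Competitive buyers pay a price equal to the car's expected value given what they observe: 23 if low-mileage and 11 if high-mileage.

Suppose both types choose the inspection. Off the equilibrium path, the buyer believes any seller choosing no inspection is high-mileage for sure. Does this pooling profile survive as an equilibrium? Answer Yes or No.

No

On path, the buyer holds the prior and pays 1/6·23 + 5/6·11 = 13. Off path (no inspection), believing high-mileage, it pays 11.
low-mileage: the inspection nets 13 − 1 = 12; no inspection nets 11. low-mileage stays.
high-mileage: the inspection nets 13 − 13 = 0; no inspection nets 11. high-mileage would deviate.
A type deviates, so pooling fails.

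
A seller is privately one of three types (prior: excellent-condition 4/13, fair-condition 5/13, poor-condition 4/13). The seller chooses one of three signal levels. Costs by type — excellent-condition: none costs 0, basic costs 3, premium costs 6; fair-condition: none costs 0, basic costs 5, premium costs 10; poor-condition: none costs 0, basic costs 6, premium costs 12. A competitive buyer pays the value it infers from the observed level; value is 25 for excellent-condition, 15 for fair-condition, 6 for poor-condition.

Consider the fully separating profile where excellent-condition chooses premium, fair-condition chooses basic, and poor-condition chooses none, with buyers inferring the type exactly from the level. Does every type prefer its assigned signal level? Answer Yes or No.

No

Separating prices: premium → 25, basic → 15, none → 6.
excellent-condition (assigned premium): none: 6 − 0 = 6; basic: 15 − 3 = 12; premium: 25 − 6 = 19. excellent-condition stays.
fair-condition (assigned basic): none: 6 − 0 = 6; basic: 15 − 5 = 10; premium: 25 − 10 = 15. fair-condition prefers premium.
poor-condition (assigned none): none: 6 − 0 = 6; basic: 15 − 6 = 9; premium: 25 − 12 = 13. poor-condition prefers premium.
At least one type deviates; the separating profile fails.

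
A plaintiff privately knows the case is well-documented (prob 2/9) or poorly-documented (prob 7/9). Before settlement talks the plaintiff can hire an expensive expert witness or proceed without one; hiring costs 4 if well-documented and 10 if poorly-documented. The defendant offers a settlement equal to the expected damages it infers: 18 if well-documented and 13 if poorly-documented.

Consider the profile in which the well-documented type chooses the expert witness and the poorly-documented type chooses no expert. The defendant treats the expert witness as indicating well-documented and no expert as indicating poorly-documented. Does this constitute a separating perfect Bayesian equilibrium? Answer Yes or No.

Under these beliefs, the expert witness earns settlement 18 and no expert earns settlement 13.
well-documented: the expert witness nets 18 − 4 = 14; no expert nets 13. well-documented prefers the expert witness.
poorly-documented: the expert witness nets 18 − 10 = 8; no expert nets 13. poorly-documented prefers no expert.
Neither type deviates, so the separating profile is an equilibrium.

Yes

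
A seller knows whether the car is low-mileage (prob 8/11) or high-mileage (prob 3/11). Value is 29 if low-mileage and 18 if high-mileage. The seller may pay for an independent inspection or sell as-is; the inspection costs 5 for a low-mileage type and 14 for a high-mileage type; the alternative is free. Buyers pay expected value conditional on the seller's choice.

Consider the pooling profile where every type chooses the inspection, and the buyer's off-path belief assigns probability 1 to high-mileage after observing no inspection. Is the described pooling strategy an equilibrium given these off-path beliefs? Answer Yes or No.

No

On path, the buyer holds the prior and pays 8/11·29 + 3/11·18 = 26. Off path (no inspection), believing high-mileage, it pays 18.
low-mileage: the inspection nets 26 − 5 = 21; no inspection nets 18. low-mileage stays.
high-mileage: the inspection nets 26 − 14 = 12; no inspection nets 18. high-mileage would deviate.
A type deviates, so pooling fails.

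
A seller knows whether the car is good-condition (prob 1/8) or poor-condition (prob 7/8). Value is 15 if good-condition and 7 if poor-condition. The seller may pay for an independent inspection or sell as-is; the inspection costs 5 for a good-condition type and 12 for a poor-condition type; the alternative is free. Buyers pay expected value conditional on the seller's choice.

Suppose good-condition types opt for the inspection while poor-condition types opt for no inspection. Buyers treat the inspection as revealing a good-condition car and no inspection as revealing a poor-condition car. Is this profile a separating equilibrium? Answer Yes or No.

Under these beliefs, the inspection earns price 15 and no inspection earns price 7.
good-condition: the inspection nets 15 − 5 = 10; no inspection nets 7. good-condition prefers the inspection.
poor-condition: the inspection nets 15 − 12 = 3; no inspection nets 7. poor-condition prefers no inspection.
Neither type deviates, so the separating profile is an equilibrium.

Yes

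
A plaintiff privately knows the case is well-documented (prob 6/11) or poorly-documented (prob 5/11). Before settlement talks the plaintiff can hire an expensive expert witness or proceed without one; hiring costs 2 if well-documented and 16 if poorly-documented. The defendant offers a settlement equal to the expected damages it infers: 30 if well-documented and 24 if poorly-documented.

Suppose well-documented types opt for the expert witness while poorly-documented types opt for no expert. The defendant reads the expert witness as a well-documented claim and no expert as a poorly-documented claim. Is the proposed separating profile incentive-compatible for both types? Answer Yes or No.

Yes

Under these beliefs, the expert witness earns settlement 30 and no expert earns settlement 24.
well-documented: the expert witness nets 30 − 2 = 28; no expert nets 24. well-documented prefers the expert witness.
poorly-documented: the expert witness nets 30 − 16 = 14; no expert nets 24. poorly-documented prefers no expert.
Neither type deviates, so the separating profile is an equilibrium.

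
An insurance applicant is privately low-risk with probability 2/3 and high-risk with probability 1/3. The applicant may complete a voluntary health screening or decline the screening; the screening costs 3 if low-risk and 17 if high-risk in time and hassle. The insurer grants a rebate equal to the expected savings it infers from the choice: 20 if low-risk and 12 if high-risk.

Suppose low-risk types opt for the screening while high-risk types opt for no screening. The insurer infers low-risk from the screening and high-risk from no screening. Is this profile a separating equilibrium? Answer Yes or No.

Under these beliefs, the screening earns rebate 20 and no screening earns rebate 12.
low-risk: the screening nets 20 − 3 = 17; no screening nets 12. low-risk prefers the screening.
high-risk: the screening nets 20 − 17 = 3; no screening nets 12. high-risk prefers no screening.
Neither type deviates, so the separating profile is an equilibrium.

Yes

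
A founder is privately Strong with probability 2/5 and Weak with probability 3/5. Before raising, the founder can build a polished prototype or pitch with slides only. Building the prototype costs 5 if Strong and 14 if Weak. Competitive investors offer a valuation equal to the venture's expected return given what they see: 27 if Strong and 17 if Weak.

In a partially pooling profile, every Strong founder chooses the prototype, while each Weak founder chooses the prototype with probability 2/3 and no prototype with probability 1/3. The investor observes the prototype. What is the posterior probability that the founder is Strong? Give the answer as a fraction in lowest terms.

1/2

P(the prototype) = (2/5)·1 + (3/5)·(2/3) = 4/5.
By Bayes' rule, P(Strong | the prototype) = (2/5) / (4/5) = 1/2.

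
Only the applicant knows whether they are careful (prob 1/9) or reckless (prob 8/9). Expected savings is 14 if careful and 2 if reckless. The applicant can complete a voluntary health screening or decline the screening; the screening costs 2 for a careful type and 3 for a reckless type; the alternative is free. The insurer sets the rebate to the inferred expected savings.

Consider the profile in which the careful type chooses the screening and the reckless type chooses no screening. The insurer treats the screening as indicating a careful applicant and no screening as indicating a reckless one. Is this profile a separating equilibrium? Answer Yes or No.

Under these beliefs, the screening earns rebate 14 and no screening earns rebate 2.
careful: the screening nets 14 − 2 = 12; no screening nets 2. careful prefers the screening.
reckless: the screening nets 14 − 3 = 11; no screening nets 2. reckless would deviate to the screening.
reckless has a profitable deviation, so the profile is not an equilibrium.

No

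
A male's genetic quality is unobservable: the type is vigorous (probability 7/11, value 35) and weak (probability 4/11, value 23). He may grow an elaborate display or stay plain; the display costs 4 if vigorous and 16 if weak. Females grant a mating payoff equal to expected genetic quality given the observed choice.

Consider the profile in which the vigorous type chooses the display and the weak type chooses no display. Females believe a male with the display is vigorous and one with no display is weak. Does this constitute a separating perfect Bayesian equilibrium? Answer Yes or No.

Under these beliefs, the display earns mating payoff 35 and no display earns mating payoff 23.
vigorous: the display nets 35 − 4 = 31; no display nets 23. vigorous prefers the display.
weak: the display nets 35 − 16 = 19; no display nets 23. weak prefers no display.
Neither type deviates, so the separating profile is an equilibrium.

Yes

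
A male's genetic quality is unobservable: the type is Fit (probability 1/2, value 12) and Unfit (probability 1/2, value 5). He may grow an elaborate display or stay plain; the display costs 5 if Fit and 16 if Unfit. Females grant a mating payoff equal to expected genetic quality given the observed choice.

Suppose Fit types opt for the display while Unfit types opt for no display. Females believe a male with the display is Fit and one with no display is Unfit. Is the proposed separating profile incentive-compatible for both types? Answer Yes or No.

Under these beliefs, the display earns mating payoff 12 and no display earns mating payoff 5.
Fit: the display nets 12 − 5 = 7; no display nets 5. Fit prefers the display.
Unfit: the display nets 12 − 16 = -4; no display nets 5. Unfit prefers no display.
Neither type deviates, so the separating profile is an equilibrium.

Yes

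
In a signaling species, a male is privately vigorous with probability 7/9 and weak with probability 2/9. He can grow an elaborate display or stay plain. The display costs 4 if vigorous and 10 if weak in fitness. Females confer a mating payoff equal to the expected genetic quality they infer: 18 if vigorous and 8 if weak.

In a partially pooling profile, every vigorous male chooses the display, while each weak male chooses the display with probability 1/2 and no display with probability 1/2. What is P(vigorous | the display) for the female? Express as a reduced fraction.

P(the display) = (7/9)·1 + (2/9)·(1/2) = 8/9.
By Bayes' rule, P(vigorous | the display) = (7/9) / (8/9) = 7/8.

7/8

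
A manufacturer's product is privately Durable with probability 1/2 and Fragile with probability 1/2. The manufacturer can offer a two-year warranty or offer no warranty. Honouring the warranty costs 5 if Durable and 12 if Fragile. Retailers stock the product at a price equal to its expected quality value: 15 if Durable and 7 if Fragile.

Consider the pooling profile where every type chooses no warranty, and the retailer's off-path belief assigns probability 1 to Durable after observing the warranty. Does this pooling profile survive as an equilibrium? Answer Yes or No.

On path, the retailer holds the prior and pays 1/2·15 + 1/2·7 = 11. Off path (the warranty), believing Durable, it pays 15.
Durable: no warranty nets 11; the warranty nets 15 − 5 = 10. Durable stays.
Fragile: no warranty nets 11; the warranty nets 15 − 12 = 3. Fragile stays.
No type deviates, so pooling is sustained.

Yes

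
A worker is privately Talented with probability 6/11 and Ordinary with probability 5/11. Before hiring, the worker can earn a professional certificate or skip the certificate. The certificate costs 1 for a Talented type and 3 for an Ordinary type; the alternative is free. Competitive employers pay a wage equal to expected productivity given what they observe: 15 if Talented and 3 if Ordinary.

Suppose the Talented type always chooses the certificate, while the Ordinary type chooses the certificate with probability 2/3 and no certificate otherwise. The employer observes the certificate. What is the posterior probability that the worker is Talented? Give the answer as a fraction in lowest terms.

9/14

P(the certificate) = (6/11)·1 + (5/11)·(2/3) = 28/33.
By Bayes' rule, P(Talented | the certificate) = (6/11) / (28/33) = 9/14.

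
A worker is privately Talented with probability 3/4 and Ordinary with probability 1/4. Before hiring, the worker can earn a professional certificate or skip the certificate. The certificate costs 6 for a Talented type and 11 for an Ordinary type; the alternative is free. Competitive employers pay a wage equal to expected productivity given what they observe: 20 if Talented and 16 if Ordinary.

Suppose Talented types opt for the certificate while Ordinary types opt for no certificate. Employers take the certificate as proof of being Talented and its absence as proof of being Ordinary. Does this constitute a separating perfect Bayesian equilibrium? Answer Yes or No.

No

Under these beliefs, the certificate earns wage 20 and no certificate earns wage 16.
Talented: the certificate nets 20 − 6 = 14; no certificate nets 16. Talented would deviate to no certificate.
Ordinary: the certificate nets 20 − 11 = 9; no certificate nets 16. Ordinary prefers no certificate.
Talented has a profitable deviation, so the profile is not an equilibrium.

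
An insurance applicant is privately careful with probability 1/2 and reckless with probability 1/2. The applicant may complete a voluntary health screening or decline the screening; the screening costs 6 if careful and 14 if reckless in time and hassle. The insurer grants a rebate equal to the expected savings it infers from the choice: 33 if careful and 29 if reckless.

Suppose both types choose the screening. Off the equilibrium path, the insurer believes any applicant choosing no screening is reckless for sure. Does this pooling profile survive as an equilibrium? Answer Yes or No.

On path, the insurer holds the prior and pays 1/2·33 + 1/2·29 = 31. Off path (no screening), believing reckless, it pays 29.
careful: the screening nets 31 − 6 = 25; no screening nets 29. careful would deviate.
reckless: the screening nets 31 − 14 = 17; no screening nets 29. reckless would deviate.
A type deviates, so pooling fails.

No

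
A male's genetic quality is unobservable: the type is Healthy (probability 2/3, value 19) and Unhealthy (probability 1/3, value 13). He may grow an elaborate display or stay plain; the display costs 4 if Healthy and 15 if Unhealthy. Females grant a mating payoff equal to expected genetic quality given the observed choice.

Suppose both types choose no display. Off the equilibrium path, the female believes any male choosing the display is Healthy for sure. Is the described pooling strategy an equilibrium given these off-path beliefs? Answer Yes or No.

On path, the female holds the prior and pays 2/3·19 + 1/3·13 = 17. Off path (the display), believing Healthy, it pays 19.
Healthy: no display nets 17; the display nets 19 − 4 = 15. Healthy stays.
Unhealthy: no display nets 17; the display nets 19 − 15 = 4. Unhealthy stays.
No type deviates, so pooling is sustained.

Yes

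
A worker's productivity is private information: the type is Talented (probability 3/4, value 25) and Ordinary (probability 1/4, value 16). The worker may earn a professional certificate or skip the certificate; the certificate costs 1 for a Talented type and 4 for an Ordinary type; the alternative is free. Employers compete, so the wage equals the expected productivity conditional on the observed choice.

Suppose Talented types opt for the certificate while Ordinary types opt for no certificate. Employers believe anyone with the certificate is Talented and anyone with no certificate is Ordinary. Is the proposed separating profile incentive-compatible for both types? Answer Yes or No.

No

Under these beliefs, the certificate earns wage 25 and no certificate earns wage 16.
Talented: the certificate nets 25 − 1 = 24; no certificate nets 16. Talented prefers the certificate.
Ordinary: the certificate nets 25 − 4 = 21; no certificate nets 16. Ordinary would deviate to the certificate.
Ordinary has a profitable deviation, so the profile is not an equilibrium.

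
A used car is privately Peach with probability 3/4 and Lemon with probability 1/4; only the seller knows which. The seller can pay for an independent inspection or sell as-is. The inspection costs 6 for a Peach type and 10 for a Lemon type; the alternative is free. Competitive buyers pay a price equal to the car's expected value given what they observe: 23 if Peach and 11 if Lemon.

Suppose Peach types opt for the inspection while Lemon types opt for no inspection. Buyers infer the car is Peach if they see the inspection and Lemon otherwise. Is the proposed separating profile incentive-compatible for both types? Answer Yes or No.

No

Under these beliefs, the inspection earns price 23 and no inspection earns price 11.
Peach: the inspection nets 23 − 6 = 17; no inspection nets 11. Peach prefers the inspection.
Lemon: the inspection nets 23 − 10 = 13; no inspection nets 11. Lemon would deviate to the inspection.
Lemon has a profitable deviation, so the profile is not an equilibrium.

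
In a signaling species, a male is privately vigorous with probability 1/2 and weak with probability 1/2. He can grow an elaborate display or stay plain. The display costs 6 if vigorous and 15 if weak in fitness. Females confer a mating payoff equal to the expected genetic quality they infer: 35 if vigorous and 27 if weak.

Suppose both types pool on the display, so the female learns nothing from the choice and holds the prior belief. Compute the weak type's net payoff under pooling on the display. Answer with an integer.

16

Pooled mating payoff = 1/2·35 + 1/2·27 = 31.
weak pays cost 15 for the display, so net payoff = 31 − 15 = 16.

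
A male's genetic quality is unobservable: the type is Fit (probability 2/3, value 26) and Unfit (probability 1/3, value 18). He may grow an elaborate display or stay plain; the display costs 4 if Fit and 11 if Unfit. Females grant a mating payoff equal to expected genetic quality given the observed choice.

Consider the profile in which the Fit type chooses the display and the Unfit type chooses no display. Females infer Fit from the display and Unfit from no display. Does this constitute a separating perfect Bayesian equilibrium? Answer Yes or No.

Yes

Under these beliefs, the display earns mating payoff 26 and no display earns mating payoff 18.
Fit: the display nets 26 − 4 = 22; no display nets 18. Fit prefers the display.
Unfit: the display nets 26 − 11 = 15; no display nets 18. Unfit prefers no display.
Neither type deviates, so the separating profile is an equilibrium.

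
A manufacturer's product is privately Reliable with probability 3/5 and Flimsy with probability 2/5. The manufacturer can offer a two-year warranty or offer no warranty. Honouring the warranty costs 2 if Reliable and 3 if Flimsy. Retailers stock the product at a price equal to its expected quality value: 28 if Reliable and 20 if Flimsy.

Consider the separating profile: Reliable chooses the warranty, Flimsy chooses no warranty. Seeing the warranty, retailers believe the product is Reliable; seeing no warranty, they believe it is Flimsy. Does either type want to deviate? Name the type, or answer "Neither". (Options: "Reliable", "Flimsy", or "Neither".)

Flimsy

The warranty pays 28; no warranty pays 20.
Reliable: assigned the warranty, nets 28 − 2 = 26; deviating to no warranty nets 20.
Flimsy: assigned no warranty, nets 20; deviating to the warranty nets 28 − 3 = 25.
The Flimsy type gains 5 by deviating.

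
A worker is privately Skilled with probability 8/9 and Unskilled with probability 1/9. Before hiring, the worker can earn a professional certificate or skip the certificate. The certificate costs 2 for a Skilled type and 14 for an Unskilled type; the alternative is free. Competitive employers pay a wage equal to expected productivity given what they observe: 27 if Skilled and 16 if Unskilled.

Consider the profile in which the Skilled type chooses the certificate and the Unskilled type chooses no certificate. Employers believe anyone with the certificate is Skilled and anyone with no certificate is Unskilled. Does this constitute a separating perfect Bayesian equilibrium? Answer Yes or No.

Under these beliefs, the certificate earns wage 27 and no certificate earns wage 16.
Skilled: the certificate nets 27 − 2 = 25; no certificate nets 16. Skilled prefers the certificate.
Unskilled: the certificate nets 27 − 14 = 13; no certificate nets 16. Unskilled prefers no certificate.
Neither type deviates, so the separating profile is an equilibrium.

Yes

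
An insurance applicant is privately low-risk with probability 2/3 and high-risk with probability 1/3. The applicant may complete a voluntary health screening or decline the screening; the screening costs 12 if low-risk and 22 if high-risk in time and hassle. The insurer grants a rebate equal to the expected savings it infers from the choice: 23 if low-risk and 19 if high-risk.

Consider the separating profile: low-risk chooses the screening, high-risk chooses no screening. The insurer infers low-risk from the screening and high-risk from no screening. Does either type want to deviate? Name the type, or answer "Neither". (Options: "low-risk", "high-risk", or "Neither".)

The screening pays 23; no screening pays 19.
low-risk: assigned the screening, nets 23 − 12 = 11; deviating to no screening nets 19.
high-risk: assigned no screening, nets 19; deviating to the screening nets 23 − 22 = 1.
The low-risk type gains 8 by deviating.

low-risk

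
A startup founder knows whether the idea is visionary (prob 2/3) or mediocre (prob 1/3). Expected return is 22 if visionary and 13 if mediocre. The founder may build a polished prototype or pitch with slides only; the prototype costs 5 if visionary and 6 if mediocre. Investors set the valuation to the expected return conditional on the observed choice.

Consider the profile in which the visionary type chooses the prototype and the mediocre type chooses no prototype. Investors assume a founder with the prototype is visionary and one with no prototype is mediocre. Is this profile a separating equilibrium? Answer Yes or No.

Under these beliefs, the prototype earns valuation 22 and no prototype earns valuation 13.
visionary: the prototype nets 22 − 5 = 17; no prototype nets 13. visionary prefers the prototype.
mediocre: the prototype nets 22 − 6 = 16; no prototype nets 13. mediocre would deviate to the prototype.
mediocre has a profitable deviation, so the profile is not an equilibrium.

No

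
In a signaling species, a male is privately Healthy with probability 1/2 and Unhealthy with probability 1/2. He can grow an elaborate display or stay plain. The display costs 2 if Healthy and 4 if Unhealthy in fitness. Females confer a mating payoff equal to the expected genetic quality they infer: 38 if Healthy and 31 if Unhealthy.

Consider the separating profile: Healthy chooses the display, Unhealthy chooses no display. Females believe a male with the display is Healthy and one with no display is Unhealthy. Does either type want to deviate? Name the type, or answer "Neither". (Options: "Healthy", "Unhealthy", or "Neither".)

The display pays 38; no display pays 31.
Healthy: assigned the display, nets 38 − 2 = 36; deviating to no display nets 31.
Unhealthy: assigned no display, nets 31; deviating to the display nets 38 − 4 = 34.
The Unhealthy type gains 3 by deviating.

Unhealthy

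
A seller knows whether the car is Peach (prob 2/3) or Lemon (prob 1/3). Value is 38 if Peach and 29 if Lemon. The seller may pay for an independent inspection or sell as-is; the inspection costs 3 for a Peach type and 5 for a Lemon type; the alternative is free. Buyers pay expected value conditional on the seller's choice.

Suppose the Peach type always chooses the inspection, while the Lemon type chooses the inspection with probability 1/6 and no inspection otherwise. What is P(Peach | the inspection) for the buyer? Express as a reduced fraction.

P(the inspection) = (2/3)·1 + (1/3)·(1/6) = 13/18.
By Bayes' rule, P(Peach | the inspection) = (2/3) / (13/18) = 12/13.

12/13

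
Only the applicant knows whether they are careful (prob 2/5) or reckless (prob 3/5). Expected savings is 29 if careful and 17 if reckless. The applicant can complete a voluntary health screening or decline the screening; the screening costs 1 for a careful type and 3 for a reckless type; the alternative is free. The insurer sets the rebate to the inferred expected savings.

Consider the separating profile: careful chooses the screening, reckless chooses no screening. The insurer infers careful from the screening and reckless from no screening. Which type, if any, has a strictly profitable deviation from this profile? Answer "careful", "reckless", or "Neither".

The screening pays 29; no screening pays 17.
careful: assigned the screening, nets 29 − 1 = 28; deviating to no screening nets 17.
reckless: assigned no screening, nets 17; deviating to the screening nets 29 − 3 = 26.
The reckless type gains 9 by deviating.

reckless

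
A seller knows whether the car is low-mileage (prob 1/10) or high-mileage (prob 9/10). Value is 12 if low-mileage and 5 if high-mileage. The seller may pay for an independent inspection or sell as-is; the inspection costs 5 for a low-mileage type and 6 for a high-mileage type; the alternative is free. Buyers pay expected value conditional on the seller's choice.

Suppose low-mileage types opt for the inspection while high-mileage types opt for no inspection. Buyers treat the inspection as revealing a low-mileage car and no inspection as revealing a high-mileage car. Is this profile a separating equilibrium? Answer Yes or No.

No

Under these beliefs, the inspection earns price 12 and no inspection earns price 5.
low-mileage: the inspection nets 12 − 5 = 7; no inspection nets 5. low-mileage prefers the inspection.
high-mileage: the inspection nets 12 − 6 = 6; no inspection nets 5. high-mileage would deviate to the inspection.
high-mileage has a profitable deviation, so the profile is not an equilibrium.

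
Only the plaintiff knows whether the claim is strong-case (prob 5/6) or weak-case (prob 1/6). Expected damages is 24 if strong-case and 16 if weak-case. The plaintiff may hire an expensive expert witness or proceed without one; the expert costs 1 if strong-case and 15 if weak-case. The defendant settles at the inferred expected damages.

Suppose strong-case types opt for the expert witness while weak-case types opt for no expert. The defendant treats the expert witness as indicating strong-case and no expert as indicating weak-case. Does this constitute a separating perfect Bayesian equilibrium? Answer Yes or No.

Yes

Under these beliefs, the expert witness earns settlement 24 and no expert earns settlement 16.
strong-case: the expert witness nets 24 − 1 = 23; no expert nets 16. strong-case prefers the expert witness.
weak-case: the expert witness nets 24 − 15 = 9; no expert nets 16. weak-case prefers no expert.
Neither type deviates, so the separating profile is an equilibrium.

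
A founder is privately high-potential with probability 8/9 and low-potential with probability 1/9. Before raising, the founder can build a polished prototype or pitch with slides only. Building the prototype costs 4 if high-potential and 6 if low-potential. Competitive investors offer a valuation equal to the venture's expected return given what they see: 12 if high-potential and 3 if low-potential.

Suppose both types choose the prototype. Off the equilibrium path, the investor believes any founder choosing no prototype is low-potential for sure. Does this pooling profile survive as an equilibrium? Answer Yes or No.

Yes

On path, the investor holds the prior and pays 8/9·12 + 1/9·3 = 11. Off path (no prototype), believing low-potential, it pays 3.
high-potential: the prototype nets 11 − 4 = 7; no prototype nets 3. high-potential stays.
low-potential: the prototype nets 11 − 6 = 5; no prototype nets 3. low-potential stays.
No type deviates, so pooling is sustained.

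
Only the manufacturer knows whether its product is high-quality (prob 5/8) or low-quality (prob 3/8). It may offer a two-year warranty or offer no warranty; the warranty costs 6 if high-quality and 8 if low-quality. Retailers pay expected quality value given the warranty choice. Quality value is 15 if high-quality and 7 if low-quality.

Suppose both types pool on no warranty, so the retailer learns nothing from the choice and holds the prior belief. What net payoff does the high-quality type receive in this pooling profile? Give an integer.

Pooled price = 5/8·15 + 3/8·7 = 12.
high-quality pays no cost for no warranty, so net payoff = 12.

12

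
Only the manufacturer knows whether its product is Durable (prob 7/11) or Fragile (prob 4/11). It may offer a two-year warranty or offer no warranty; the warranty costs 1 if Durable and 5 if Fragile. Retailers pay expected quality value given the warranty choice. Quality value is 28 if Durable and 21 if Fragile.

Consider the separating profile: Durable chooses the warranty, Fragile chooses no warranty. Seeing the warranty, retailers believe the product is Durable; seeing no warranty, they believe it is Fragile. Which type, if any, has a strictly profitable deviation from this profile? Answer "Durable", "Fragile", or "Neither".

Fragile

The warranty pays 28; no warranty pays 21.
Durable: assigned the warranty, nets 28 − 1 = 27; deviating to no warranty nets 21.
Fragile: assigned no warranty, nets 21; deviating to the warranty nets 28 − 5 = 23.
The Fragile type gains 2 by deviating.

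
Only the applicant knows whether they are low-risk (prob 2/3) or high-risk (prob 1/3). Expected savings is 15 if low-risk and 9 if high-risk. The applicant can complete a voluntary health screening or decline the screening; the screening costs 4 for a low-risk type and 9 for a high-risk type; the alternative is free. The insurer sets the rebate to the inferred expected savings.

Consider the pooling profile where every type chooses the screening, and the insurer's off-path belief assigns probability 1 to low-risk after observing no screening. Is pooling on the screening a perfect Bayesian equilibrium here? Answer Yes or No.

No

On path, the insurer holds the prior and pays 2/3·15 + 1/3·9 = 13. Off path (no screening), believing low-risk, it pays 15.
low-risk: the screening nets 13 − 4 = 9; no screening nets 15. low-risk would deviate.
high-risk: the screening nets 13 − 9 = 4; no screening nets 15. high-risk would deviate.
A type deviates, so pooling fails.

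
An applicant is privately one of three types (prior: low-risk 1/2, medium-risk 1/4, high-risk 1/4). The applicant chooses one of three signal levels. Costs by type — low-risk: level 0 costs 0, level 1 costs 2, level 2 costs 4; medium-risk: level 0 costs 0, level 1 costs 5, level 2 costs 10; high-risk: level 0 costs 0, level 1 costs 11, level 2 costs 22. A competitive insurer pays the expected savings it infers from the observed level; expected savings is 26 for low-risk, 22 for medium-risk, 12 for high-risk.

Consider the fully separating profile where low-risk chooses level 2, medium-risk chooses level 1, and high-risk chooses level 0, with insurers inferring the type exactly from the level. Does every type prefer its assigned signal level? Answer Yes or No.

Separating rebates: level 2 → 26, level 1 → 22, level 0 → 12.
low-risk (assigned level 2): level 0: 12 − 0 = 12; level 1: 22 − 2 = 20; level 2: 26 − 4 = 22. low-risk stays.
medium-risk (assigned level 1): level 0: 12 − 0 = 12; level 1: 22 − 5 = 17; level 2: 26 − 10 = 16. medium-risk stays.
high-risk (assigned level 0): level 0: 12 − 0 = 12; level 1: 22 − 11 = 11; level 2: 26 − 22 = 4. high-risk stays.
Every type prefers its assigned level; separation holds.

Yes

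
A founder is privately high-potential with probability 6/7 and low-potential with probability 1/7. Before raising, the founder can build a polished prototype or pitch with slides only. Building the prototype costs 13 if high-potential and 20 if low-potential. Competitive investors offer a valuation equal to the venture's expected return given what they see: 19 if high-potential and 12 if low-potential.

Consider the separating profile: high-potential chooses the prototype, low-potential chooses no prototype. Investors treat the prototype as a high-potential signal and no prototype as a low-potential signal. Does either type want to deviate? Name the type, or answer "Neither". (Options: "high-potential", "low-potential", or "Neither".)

The prototype pays 19; no prototype pays 12.
high-potential: assigned the prototype, nets 19 − 13 = 6; deviating to no prototype nets 12.
low-potential: assigned no prototype, nets 12; deviating to the prototype nets 19 − 20 = -1.
The high-potential type gains 6 by deviating.

high-potential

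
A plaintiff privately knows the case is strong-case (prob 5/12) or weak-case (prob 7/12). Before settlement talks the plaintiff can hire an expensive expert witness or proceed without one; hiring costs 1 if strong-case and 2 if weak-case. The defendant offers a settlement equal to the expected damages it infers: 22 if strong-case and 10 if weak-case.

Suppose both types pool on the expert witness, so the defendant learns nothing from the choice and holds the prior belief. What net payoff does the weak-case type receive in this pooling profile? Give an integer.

Pooled settlement = 5/12·22 + 7/12·10 = 15.
weak-case pays cost 2 for the expert witness, so net payoff = 15 − 2 = 13.

13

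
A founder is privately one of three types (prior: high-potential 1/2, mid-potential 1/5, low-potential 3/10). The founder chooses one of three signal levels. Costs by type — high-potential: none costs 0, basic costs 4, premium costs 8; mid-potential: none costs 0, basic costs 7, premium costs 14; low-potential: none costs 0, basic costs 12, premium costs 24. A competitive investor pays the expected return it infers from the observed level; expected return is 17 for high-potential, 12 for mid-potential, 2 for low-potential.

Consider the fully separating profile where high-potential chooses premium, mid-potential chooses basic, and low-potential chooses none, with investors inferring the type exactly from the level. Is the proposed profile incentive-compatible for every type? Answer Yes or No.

Separating valuations: premium → 17, basic → 12, none → 2.
high-potential (assigned premium): none: 2 − 0 = 2; basic: 12 − 4 = 8; premium: 17 − 8 = 9. high-potential stays.
mid-potential (assigned basic): none: 2 − 0 = 2; basic: 12 − 7 = 5; premium: 17 − 14 = 3. mid-potential stays.
low-potential (assigned none): none: 2 − 0 = 2; basic: 12 − 12 = 0; premium: 17 − 24 = -7. low-potential stays.
Every type prefers its assigned level; separation holds.

Yes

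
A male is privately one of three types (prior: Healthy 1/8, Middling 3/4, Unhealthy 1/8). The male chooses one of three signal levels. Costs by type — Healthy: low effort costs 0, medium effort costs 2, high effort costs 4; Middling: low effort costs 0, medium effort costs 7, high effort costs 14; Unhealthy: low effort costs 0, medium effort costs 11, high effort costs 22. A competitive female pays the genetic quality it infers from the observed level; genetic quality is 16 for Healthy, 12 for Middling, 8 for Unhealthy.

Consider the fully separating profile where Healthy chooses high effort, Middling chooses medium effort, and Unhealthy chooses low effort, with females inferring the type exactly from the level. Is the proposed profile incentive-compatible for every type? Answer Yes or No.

Separating mating payoffs: high effort → 16, medium effort → 12, low effort → 8.
Healthy (assigned high effort): low effort: 8 − 0 = 8; medium effort: 12 − 2 = 10; high effort: 16 − 4 = 12. Healthy stays.
Middling (assigned medium effort): low effort: 8 − 0 = 8; medium effort: 12 − 7 = 5; high effort: 16 − 14 = 2. Middling prefers low effort.
Unhealthy (assigned low effort): low effort: 8 − 0 = 8; medium effort: 12 − 11 = 1; high effort: 16 − 22 = -6. Unhealthy stays.
At least one type deviates; the separating profile fails.

No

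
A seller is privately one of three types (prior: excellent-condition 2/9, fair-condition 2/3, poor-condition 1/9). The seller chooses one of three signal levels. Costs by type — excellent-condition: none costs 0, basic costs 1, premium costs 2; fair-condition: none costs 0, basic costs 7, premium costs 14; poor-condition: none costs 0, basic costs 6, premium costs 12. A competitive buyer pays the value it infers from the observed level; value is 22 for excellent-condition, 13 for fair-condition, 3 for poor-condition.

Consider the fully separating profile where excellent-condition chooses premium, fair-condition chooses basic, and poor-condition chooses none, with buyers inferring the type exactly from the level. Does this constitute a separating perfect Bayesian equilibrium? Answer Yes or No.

Separating prices: premium → 22, basic → 13, none → 3.
excellent-condition (assigned premium): none: 3 − 0 = 3; basic: 13 − 1 = 12; premium: 22 − 2 = 20. excellent-condition stays.
fair-condition (assigned basic): none: 3 − 0 = 3; basic: 13 − 7 = 6; premium: 22 − 14 = 8. fair-condition prefers premium.
poor-condition (assigned none): none: 3 − 0 = 3; basic: 13 − 6 = 7; premium: 22 − 12 = 10. poor-condition prefers premium.
At least one type deviates; the separating profile fails.

No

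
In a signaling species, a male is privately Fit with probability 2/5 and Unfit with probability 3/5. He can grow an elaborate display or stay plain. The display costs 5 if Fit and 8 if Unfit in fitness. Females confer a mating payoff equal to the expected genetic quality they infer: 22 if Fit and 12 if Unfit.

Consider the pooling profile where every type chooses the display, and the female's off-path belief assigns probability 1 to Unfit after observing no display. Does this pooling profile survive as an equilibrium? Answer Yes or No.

On path, the female holds the prior and pays 2/5·22 + 3/5·12 = 16. Off path (no display), believing Unfit, it pays 12.
Fit: the display nets 16 − 5 = 11; no display nets 12. Fit would deviate.
Unfit: the display nets 16 − 8 = 8; no display nets 12. Unfit would deviate.
A type deviates, so pooling fails.

No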